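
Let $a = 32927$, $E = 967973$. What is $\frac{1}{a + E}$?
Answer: $\frac{1}{1000900} \approx 9.991 \cdot 10^{-7}$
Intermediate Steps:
$\frac{1}{a + E} = \frac{1}{32927 + 967973} = \frac{1}{1000900}$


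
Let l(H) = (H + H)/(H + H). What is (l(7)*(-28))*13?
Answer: -364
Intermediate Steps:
l(H) = 1 (l(H) = (2*H)/((2*H)) = (2*H)*(1/(2*H)) = 1)
(l(7)*(-28))*13 = (1*(-28))*13 = -28*13 = -364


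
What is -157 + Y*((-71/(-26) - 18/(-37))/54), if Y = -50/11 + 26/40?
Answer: -359387267/2285712 ≈ -157.23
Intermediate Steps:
Y = -857/220 (Y = -50*1/11 + 26*(1/40) = -50/11 + 13/20 = -857/220 ≈ -3.8955)
-157 + Y*((-71/(-26) - 18/(-37))/54) = -157 - 857*(-71/(-26) - 18/(-37))/(220*54) = -157 - 857*(-71*(-1/26) - 18*(-1/37))/(220*54) = -157 - 857*(71/26 + 18/37)/(220*54) = -157 - 530483/(42328*54) = -157 - 857/220*3095/51948 = -157 - 530483/2285712 = -359387267/2285712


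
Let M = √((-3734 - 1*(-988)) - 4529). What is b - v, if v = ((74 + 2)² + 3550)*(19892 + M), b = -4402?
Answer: -185517194 - 46630*I*√291 ≈ -1.8552e+8 - 7.9545e+5*I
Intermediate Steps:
M = 5*I*√291 (M = √((-3734 + 988) - 4529) = √(-2746 - 4529) = √(-7275) = 5*I*√291 ≈ 85.294*I)
v = 185512792 + 46630*I*√291 (v = ((74 + 2)² + 3550)*(19892 + 5*I*√291) = (76² + 3550)*(19892 + 5*I*√291) = (5776 + 3550)*(19892 + 5*I*√291) = 9326*(19892 + 5*I*√291) = 185512792 + 46630*I*√291 ≈ 1.8551e+8 + 7.9545e+5*I)
b - v = -4402 - (185512792 + 46630*I*√291) = -4402 + (-185512792 - 46630*I*√291) = -185517194 - 46630*I*√291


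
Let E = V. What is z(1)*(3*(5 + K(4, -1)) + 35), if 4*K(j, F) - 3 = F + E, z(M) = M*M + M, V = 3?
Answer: 215/2 ≈ 107.50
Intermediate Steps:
E = 3
z(M) = M + M**2 (z(M) = M**2 + M = M + M**2)
K(j, F) = 3/2 + F/4 (K(j, F) = 3/4 + (F + 3)/4 = 3/4 + (3 + F)/4 = 3/4 + (3/4 + F/4) = 3/2 + F/4)
z(1)*(3*(5 + K(4, -1)) + 35) = (1*(1 + 1))*(3*(5 + (3/2 + (1/4)*(-1))) + 35) = (1*2)*(3*(5 + (3/2 - 1/4)) + 35) = 2*(3*(5 + 5/4) + 35) = 2*(3*(25/4) + 35) = 2*(75/4 + 35) = 2*(215/4) = 215/2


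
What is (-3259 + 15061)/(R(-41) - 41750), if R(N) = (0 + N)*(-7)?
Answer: -3934/13821 ≈ -0.28464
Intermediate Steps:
R(N) = -7*N (R(N) = N*(-7) = -7*N)
(-3259 + 15061)/(R(-41) - 41750) = (-3259 + 15061)/(-7*(-41) - 41750) = 11802/(287 - 41750) = 11802/(-41463) = 11802*(-1/41463) = -3934/13821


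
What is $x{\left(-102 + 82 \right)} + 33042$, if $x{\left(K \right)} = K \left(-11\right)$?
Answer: $33262$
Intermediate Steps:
$x{\left(K \right)} = - 11 K$
$x{\left(-102 + 82 \right)} + 33042 = - 11 \left(-102 + 82\right) + 33042 = \left(-11\right) \left(-20\right) + 33042 = 220 + 33042 = 33262$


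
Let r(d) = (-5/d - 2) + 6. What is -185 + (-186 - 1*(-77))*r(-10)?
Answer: -1351/2 ≈ -675.50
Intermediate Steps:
r(d) = 4 - 5/d (r(d) = (-2 - 5/d) + 6 = 4 - 5/d)
-185 + (-186 - 1*(-77))*r(-10) = -185 + (-186 - 1*(-77))*(4 - 5/(-10)) = -185 + (-186 + 77)*(4 - 5*(-1/10)) = -185 - 109*(4 + 1/2) = -185 - 109*9/2 = -185 - 981/2 = -1351/2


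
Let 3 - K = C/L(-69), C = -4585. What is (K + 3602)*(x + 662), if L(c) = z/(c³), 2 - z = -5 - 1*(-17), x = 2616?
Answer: 493748689357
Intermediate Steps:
z = -10 (z = 2 - (-5 - 1*(-17)) = 2 - (-5 + 17) = 2 - 1*12 = 2 - 12 = -10)
L(c) = -10/c³
K = 301242759/2 (K = 3 - (-4585)/((-10/(-69)³)) = 3 - (-4585)/((-10*(-1/328509))) = 3 - (-4585)/10/328509 = 3 - (-4585)*328509/10 = 3 - 1*(-301242753/2) = 3 + 301242753/2 = 301242759/2 ≈ 1.5062e+8)
(K + 3602)*(x + 662) = (301242759/2 + 3602)*(2616 + 662) = (301249963/2)*3278 = 493748689357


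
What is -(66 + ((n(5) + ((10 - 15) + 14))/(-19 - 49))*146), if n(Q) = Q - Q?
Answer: -1587/34 ≈ -46.676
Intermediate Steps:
n(Q) = 0
-(66 + ((n(5) + ((10 - 15) + 14))/(-19 - 49))*146) = -(66 + ((0 + ((10 - 15) + 14))/(-19 - 49))*146) = -(66 + ((0 + (-5 + 14))/(-68))*146) = -(66 + ((0 + 9)*(-1/68))*146) = -(66 + (9*(-1/68))*146) = -(66 - 9/68*146) = -(66 - 657/34) = -1*1587/34 = -1587/34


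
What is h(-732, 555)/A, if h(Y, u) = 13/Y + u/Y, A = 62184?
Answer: -71/5689836 ≈ -1.2478e-5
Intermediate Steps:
h(-732, 555)/A = ((13 + 555)/(-732))/62184 = -1/732*568*(1/62184) = -142/183*1/62184 = -71/5689836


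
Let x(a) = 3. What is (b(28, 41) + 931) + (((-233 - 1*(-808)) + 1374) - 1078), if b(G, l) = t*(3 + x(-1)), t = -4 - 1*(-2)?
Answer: 1790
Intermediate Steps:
t = -2 (t = -4 + 2 = -2)
b(G, l) = -12 (b(G, l) = -2*(3 + 3) = -2*6 = -12)
(b(28, 41) + 931) + (((-233 - 1*(-808)) + 1374) - 1078) = (-12 + 931) + (((-233 - 1*(-808)) + 1374) - 1078) = 919 + (((-233 + 808) + 1374) - 1078) = 919 + ((575 + 1374) - 1078) = 919 + (1949 - 1078) = 919 + 871 = 1790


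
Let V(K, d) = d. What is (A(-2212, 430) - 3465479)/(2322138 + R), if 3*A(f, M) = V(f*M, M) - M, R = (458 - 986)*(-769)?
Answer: -3465479/2728170 ≈ -1.2703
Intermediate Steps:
R = 406032 (R = -528*(-769) = 406032)
A(f, M) = 0 (A(f, M) = (M - M)/3 = (⅓)*0 = 0)
(A(-2212, 430) - 3465479)/(2322138 + R) = (0 - 3465479)/(2322138 + 406032) = -3465479/2728170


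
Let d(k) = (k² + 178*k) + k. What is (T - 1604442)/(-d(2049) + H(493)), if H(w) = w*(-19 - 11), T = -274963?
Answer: 1879405/4579962 ≈ 0.41035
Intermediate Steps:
H(w) = -30*w (H(w) = w*(-30) = -30*w)
d(k) = k² + 179*k
(T - 1604442)/(-d(2049) + H(493)) = (-274963 - 1604442)/(-2049*(179 + 2049) - 30*493) = -1879405/(-2049*2228 - 14790) = -1879405/(-1*4565172 - 14790) = -1879405/(-4565172 - 14790) = -1879405/(-4579962) = -1879405*(-1/4579962) = 1879405/4579962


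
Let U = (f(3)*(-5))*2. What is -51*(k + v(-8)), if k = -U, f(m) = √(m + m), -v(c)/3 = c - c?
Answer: -510*√6 ≈ -1249.2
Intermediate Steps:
v(c) = 0 (v(c) = -3*(c - c) = -3*0 = 0)
f(m) = √2*√m (f(m) = √(2*m) = √2*√m)
U = -10*√6 (U = ((√2*√3)*(-5))*2 = (√6*(-5))*2 = -5*√6*2 = -10*√6 ≈ -24.495)
k = 10*√6 (k = -(-10)*√6 = 10*√6 ≈ 24.495)
-51*(k + v(-8)) = -51*(10*√6 + 0) = -510*√6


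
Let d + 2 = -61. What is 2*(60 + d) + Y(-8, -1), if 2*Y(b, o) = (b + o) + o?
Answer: -11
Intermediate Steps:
Y(b, o) = o + b/2 (Y(b, o) = ((b + o) + o)/2 = (b + 2*o)/2 = o + b/2)
d = -63 (d = -2 - 61 = -63)
2*(60 + d) + Y(-8, -1) = 2*(60 - 63) + (-1 + (½)*(-8)) = 2*(-3) + (-1 - 4) = -6 - 5 = -11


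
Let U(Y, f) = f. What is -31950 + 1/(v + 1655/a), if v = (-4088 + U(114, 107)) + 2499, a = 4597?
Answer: -217614617647/6811099 ≈ -31950.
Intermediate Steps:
v = -1482 (v = (-4088 + 107) + 2499 = -3981 + 2499 = -1482)
-31950 + 1/(v + 1655/a) = -31950 + 1/(-1482 + 1655/4597) = -31950 + 1/(-6811099/4597) = -31950 - 4597/6811099 = -217614617647/6811099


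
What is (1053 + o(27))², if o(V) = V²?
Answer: 3175524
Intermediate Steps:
(1053 + o(27))² = (1053 + 27²)² = (1053 + 729)² = 1782² = 3175524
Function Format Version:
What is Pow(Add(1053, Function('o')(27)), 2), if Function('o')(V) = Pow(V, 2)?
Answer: 3175524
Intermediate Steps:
Pow(Add(1053, Function('o')(27)), 2) = Pow(Add(1053, Pow(27, 2)), 2) = Pow(Add(1053, 729), 2) = Pow(1782, 2) = 3175524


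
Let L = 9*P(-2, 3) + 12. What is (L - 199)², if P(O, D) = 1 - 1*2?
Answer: 38416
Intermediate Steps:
P(O, D) = -1 (P(O, D) = 1 - 2 = -1)
L = 3 (L = 9*(-1) + 12 = -9 + 12 = 3)
(L - 199)² = (3 - 199)² = (-196)² = 38416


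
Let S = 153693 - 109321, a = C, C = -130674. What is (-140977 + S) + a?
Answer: -227279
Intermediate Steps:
a = -130674
S = 44372
(-140977 + S) + a = (-140977 + 44372) - 130674 = -96605 - 130674 = -227279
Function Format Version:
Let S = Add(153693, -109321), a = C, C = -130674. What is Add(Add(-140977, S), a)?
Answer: -227279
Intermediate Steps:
a = -130674
S = 44372
Add(Add(-140977, S), a) = Add(Add(-140977, 44372), -130674) = Add(-96605, -130674) = -227279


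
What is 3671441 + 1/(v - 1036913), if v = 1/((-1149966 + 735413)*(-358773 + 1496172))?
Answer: 1795030272924552451571345/488917096291353712 ≈ 3.6714e+6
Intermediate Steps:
v = -1/471512167647 (v = 1/(-414553*1137399) = 1/(-471512167647) = -1/471512167647 ≈ -2.1208e-12)
3671441 + 1/(v - 1036913) = 3671441 + 1/(-1/471512167647 - 1036913) = 3671441 + 1/(-488917096291353712/471512167647) = 3671441 - 471512167647/488917096291353712 = 1795030272924552451571345/488917096291353712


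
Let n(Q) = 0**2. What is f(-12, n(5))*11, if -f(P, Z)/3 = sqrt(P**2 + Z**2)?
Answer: -396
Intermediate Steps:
n(Q) = 0
f(P, Z) = -3*sqrt(P**2 + Z**2)
f(-12, n(5))*11 = -3*sqrt((-12)**2 + 0**2)*11 = -3*sqrt(144 + 0)*11 = -3*sqrt(144)*11 = -3*12*11 = -36*11 = -396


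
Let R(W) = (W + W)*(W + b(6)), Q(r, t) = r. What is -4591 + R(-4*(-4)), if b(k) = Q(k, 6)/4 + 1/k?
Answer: -12077/3 ≈ -4025.7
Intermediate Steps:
b(k) = 1/k + k/4 (b(k) = k/4 + 1/k = 1/k + k/4)
R(W) = 2*W*(5/3 + W) (R(W) = (W + W)*(W + (1/6 + (1/4)*6)) = (2*W)*(W + (1/6 + 3/2)) = (2*W)*(W + 5/3) = (2*W)*(5/3 + W) = 2*W*(5/3 + W))
-4591 + R(-4*(-4)) = -4591 + 2*(-4*(-4))*(5 + 3*(-4*(-4)))/3 = -4591 + (2/3)*16*(5 + 3*16) = -4591 + (2/3)*16*(5 + 48) = -4591 + (2/3)*16*53 = -4591 + 1696/3 = -12077/3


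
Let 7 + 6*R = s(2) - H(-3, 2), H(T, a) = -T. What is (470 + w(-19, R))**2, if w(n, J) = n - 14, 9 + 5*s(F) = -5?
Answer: 190969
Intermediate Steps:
s(F) = -14/5 (s(F) = -9/5 + (1/5)*(-5) = -9/5 - 1 = -14/5)
R = -32/15 (R = -7/6 + (-14/5 - (-1)*(-3))/6 = -7/6 + (-14/5 - 1*3)/6 = -7/6 + (-14/5 - 3)/6 = -7/6 + (1/6)*(-29/5) = -7/6 - 29/30 = -32/15 ≈ -2.1333)
w(n, J) = -14 + n
(470 + w(-19, R))**2 = (470 + (-14 - 19))**2 = (470 - 33)**2 = 437**2 = 190969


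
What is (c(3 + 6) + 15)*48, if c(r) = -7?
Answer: 384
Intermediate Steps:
(c(3 + 6) + 15)*48 = (-7 + 15)*48 = 8*48 = 384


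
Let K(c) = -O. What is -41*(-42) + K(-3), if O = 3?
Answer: 1719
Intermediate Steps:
K(c) = -3 (K(c) = -1*3 = -3)
-41*(-42) + K(-3) = -41*(-42) - 3 = 1722 - 3 = 1719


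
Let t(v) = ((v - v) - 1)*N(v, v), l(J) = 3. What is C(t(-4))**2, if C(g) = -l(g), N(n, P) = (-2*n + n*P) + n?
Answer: 9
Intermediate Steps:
N(n, P) = -n + P*n (N(n, P) = (-2*n + P*n) + n = -n + P*n)
t(v) = -v*(-1 + v) (t(v) = ((v - v) - 1)*(v*(-1 + v)) = (0 - 1)*(v*(-1 + v)) = -v*(-1 + v))
C(g) = -3 (C(g) = -1*3 = -3)
C(t(-4))**2 = (-3)**2 = 9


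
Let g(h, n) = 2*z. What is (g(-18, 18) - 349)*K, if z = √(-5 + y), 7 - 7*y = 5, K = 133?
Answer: -46417 + 38*I*√231 ≈ -46417.0 + 577.55*I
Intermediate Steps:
y = 2/7 (y = 1 - ⅐*5 = 1 - 5/7 = 2/7 ≈ 0.28571)
z = I*√231/7 (z = √(-5 + 2/7) = √(-33/7) = I*√231/7 ≈ 2.1712*I)
g(h, n) = 2*I*√231/7 (g(h, n) = 2*(I*√231/7) = 2*I*√231/7)
(g(-18, 18) - 349)*K = (2*I*√231/7 - 349)*133 = (-349 + 2*I*√231/7)*133 = -46417 + 38*I*√231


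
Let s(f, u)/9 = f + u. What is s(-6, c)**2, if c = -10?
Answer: 20736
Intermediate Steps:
s(f, u) = 9*f + 9*u (s(f, u) = 9*(f + u) = 9*f + 9*u)
s(-6, c)**2 = (9*(-6) + 9*(-10))**2 = (-54 - 90)**2 = (-144)**2 = 20736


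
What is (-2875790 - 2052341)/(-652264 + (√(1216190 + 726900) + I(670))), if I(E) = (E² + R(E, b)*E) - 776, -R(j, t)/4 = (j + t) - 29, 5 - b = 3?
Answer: 949838112678/371479172131 + 4928131*√1943090/3714791721310 ≈ 2.5588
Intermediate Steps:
b = 2 (b = 5 - 1*3 = 5 - 3 = 2)
R(j, t) = 116 - 4*j - 4*t (R(j, t) = -4*((j + t) - 29) = -4*(-29 + j + t) = 116 - 4*j - 4*t)
I(E) = -776 + E² + E*(108 - 4*E) (I(E) = (E² + (116 - 4*E - 4*2)*E) - 776 = (E² + (116 - 4*E - 8)*E) - 776 = (E² + (108 - 4*E)*E) - 776 = (E² + E*(108 - 4*E)) - 776 = -776 + E² + E*(108 - 4*E))
(-2875790 - 2052341)/(-652264 + (√(1216190 + 726900) + I(670))) = (-2875790 - 2052341)/(-652264 + (√(1216190 + 726900) + (-776 - 3*670² + 108*670))) = -4928131/(-652264 + (√1943090 + (-776 - 3*448900 + 72360))) = -4928131/(-652264 + (√1943090 + (-776 - 1346700 + 72360))) = -4928131/(-652264 + (√1943090 - 1275116)) = -4928131/(-652264 + (-1275116 + √1943090)) = -4928131/(-1927380 + √1943090)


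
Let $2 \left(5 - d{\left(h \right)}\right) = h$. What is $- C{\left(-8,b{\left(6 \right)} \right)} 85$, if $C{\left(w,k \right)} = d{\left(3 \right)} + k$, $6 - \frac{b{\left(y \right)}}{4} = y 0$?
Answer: $- \frac{4675}{2} \approx -2337.5$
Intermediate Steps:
$d{\left(h \right)} = 5 - \frac{h}{2}$
$b{\left(y \right)} = 24$ ($b{\left(y \right)} = 24 - 4 y 0 = 24 - 0 = 24 + 0 = 24$)
$C{\left(w,k \right)} = \frac{7}{2} + k$ ($C{\left(w,k \right)} = \left(5 - \frac{3}{2}\right) + k = \frac{7}{2} + k$)
$- C{\left(-8,b{\left(6 \right)} \right)} 85 = - (\frac{7}{2} + 24) 85 = \left(-1\right) \frac{55}{2} \cdot 85 = \left(- \frac{55}{2}\right) 85 = - \frac{4675}{2}$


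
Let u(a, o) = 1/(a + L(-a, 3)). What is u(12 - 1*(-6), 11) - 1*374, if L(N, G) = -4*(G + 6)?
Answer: -6733/18 ≈ -374.06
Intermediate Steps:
L(N, G) = -24 - 4*G (L(N, G) = -4*(6 + G) = -24 - 4*G)
u(a, o) = 1/(-36 + a) (u(a, o) = 1/(a + (-24 - 4*3)) = 1/(a + (-24 - 12)) = 1/(a - 36) = 1/(-36 + a))
u(12 - 1*(-6), 11) - 1*374 = 1/(-36 + (12 - 1*(-6))) - 1*374 = 1/(-36 + (12 + 6)) - 374 = 1/(-36 + 18) - 374 = 1/(-18) - 374 = -1/18 - 374 = -6733/18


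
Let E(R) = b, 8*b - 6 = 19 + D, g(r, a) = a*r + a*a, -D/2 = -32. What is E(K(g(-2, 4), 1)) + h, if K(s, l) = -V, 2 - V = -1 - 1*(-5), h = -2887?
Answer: -23007/8 ≈ -2875.9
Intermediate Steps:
D = 64 (D = -2*(-32) = 64)
V = -2 (V = 2 - (-1 - 1*(-5)) = 2 - (-1 + 5) = 2 - 1*4 = 2 - 4 = -2)
g(r, a) = a² + a*r (g(r, a) = a*r + a² = a² + a*r)
K(s, l) = 2 (K(s, l) = -1*(-2) = 2)
b = 89/8 (b = ¾ + (19 + 64)/8 = ¾ + (⅛)*83 = ¾ + 83/8 = 89/8 ≈ 11.125)
E(R) = 89/8
E(K(g(-2, 4), 1)) + h = 89/8 - 2887 = -23007/8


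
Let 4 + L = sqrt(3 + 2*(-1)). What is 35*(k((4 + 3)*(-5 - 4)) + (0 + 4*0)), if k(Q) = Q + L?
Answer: -2310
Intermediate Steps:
L = -3 (L = -4 + sqrt(3 + 2*(-1)) = -4 + sqrt(3 - 2) = -4 + sqrt(1) = -4 + 1 = -3)
k(Q) = -3 + Q (k(Q) = Q - 3 = -3 + Q)
35*(k((4 + 3)*(-5 - 4)) + (0 + 4*0)) = 35*((-3 + (4 + 3)*(-5 - 4)) + (0 + 4*0)) = 35*((-3 + 7*(-9)) + (0 + 0)) = 35*((-3 - 63) + 0) = 35*(-66 + 0) = 35*(-66) = -2310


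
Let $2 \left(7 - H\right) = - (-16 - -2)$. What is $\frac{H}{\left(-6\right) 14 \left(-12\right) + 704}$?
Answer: $0$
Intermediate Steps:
$H = 0$ ($H = 7 - \frac{\left(-1\right) \left(-16 - -2\right)}{2} = 7 - \frac{\left(-1\right) \left(-16 + 2\right)}{2} = 7 - \frac{\left(-1\right) \left(-14\right)}{2} = 7 - 7 = 0$)
$\frac{H}{\left(-6\right) 14 \left(-12\right) + 704} = \frac{0}{\left(-6\right) 14 \left(-12\right) + 704} = \frac{0}{\left(-84\right) \left(-12\right) + 704} = \frac{0}{1008 + 704} = \frac{0}{1712} = 0 \cdot \frac{1}{1712} = 0$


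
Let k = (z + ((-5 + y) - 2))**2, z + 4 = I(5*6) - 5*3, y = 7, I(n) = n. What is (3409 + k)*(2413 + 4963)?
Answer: 26037280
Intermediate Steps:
z = 11 (z = -4 + (5*6 - 5*3) = -4 + (30 - 15) = -4 + 15 = 11)
k = 121 (k = (11 + ((-5 + 7) - 2))**2 = (11 + (2 - 2))**2 = (11 + 0)**2 = 11**2 = 121)
(3409 + k)*(2413 + 4963) = (3409 + 121)*(2413 + 4963) = 3530*7376 = 26037280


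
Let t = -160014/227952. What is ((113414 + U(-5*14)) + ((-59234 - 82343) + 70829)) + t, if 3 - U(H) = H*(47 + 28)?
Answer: 1820511979/37992 ≈ 47918.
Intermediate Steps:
U(H) = 3 - 75*H (U(H) = 3 - H*(47 + 28) = 3 - H*75 = 3 - 75*H)
t = -26669/37992 (t = -160014*1/227952 = -26669/37992 ≈ -0.70196)
((113414 + U(-5*14)) + ((-59234 - 82343) + 70829)) + t = ((113414 + (3 - (-375)*14)) + ((-59234 - 82343) + 70829)) - 26669/37992 = ((113414 + (3 - 75*(-70))) + (-141577 + 70829)) - 26669/37992 = ((113414 + (3 + 5250)) - 70748) - 26669/37992 = ((113414 + 5253) - 70748) - 26669/37992 = (118667 - 70748) - 26669/37992 = 47919 - 26669/37992 = 1820511979/37992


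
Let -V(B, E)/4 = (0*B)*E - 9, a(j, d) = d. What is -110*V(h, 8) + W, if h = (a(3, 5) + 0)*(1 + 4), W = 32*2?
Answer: -3896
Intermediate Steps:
W = 64
h = 25 (h = (5 + 0)*(1 + 4) = 5*5 = 25)
V(B, E) = 36 (V(B, E) = -4*((0*B)*E - 9) = -4*(0*E - 9) = -4*(0 - 9) = -4*(-9) = 36)
-110*V(h, 8) + W = -110*36 + 64 = -3960 + 64 = -3896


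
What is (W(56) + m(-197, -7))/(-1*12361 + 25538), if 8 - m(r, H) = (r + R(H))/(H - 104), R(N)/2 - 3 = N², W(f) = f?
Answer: 2337/487549 ≈ 0.0047934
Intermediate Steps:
R(N) = 6 + 2*N²
m(r, H) = 8 - (6 + r + 2*H²)/(-104 + H) (m(r, H) = 8 - (r + (6 + 2*H²))/(H - 104) = 8 - (6 + r + 2*H²)/(-104 + H))
(W(56) + m(-197, -7))/(-1*12361 + 25538) = (56 + (-838 - 1*(-197) - 2*(-7)² + 8*(-7))/(-104 - 7))/(-1*12361 + 25538) = (56 + (-838 + 197 - 2*49 - 56)/(-111))/(-12361 + 25538) = (56 - (-838 + 197 - 98 - 56)/111)/13177 = (56 - 1/111*(-795))*(1/13177) = (56 + 265/37)*(1/13177) = (2337/37)*(1/13177) = 2337/487549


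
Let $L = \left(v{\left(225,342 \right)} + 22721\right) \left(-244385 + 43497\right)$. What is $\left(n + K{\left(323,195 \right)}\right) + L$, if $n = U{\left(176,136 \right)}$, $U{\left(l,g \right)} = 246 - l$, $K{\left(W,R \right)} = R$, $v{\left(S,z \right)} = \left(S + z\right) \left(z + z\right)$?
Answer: $-82474367247$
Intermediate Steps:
$v{\left(S,z \right)} = 2 z \left(S + z\right)$ ($v{\left(S,z \right)} = \left(S + z\right) 2 z = 2 z \left(S + z\right)$)
$n = 70$ ($n = 246 - 176 = 70$)
$L = -82474367512$ ($L = \left(2 \cdot 342 \left(225 + 342\right) + 22721\right) \left(-244385 + 43497\right) = \left(2 \cdot 342 \cdot 567 + 22721\right) \left(-200888\right) = \left(387828 + 22721\right) \left(-200888\right) = 410549 \left(-200888\right) = -82474367512$)
$\left(n + K{\left(323,195 \right)}\right) + L = \left(70 + 195\right) - 82474367512 = 265 - 82474367512 = -82474367247$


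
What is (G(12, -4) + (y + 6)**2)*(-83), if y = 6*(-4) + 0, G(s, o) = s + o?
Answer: -27556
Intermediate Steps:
G(s, o) = o + s
y = -24 (y = -24 + 0 = -24)
(G(12, -4) + (y + 6)**2)*(-83) = ((-4 + 12) + (-24 + 6)**2)*(-83) = (8 + (-18)**2)*(-83) = (8 + 324)*(-83) = 332*(-83) = -27556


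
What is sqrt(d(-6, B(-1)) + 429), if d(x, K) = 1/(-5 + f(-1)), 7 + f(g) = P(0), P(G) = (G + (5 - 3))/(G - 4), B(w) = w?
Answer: sqrt(10723)/5 ≈ 20.710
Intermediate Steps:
P(G) = (2 + G)/(-4 + G) (P(G) = (G + 2)/(-4 + G) = (2 + G)/(-4 + G))
f(g) = -15/2 (f(g) = -7 + (2 + 0)/(-4 + 0) = -7 + 2/(-4) = -7 - 1/4*2 = -7 - 1/2 = -15/2)
d(x, K) = -2/25 (d(x, K) = 1/(-5 - 15/2) = 1/(-25/2) = -2/25)
sqrt(d(-6, B(-1)) + 429) = sqrt(-2/25 + 429) = sqrt(10723/25) = sqrt(10723)/5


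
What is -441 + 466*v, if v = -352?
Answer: -164473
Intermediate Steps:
-441 + 466*v = -441 + 466*(-352) = -441 - 164032 = -164473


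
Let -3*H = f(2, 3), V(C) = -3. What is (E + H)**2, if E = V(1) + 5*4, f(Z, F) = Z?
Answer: 2401/9 ≈ 266.78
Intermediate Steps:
H = -2/3 (H = -1/3*2 = -2/3 ≈ -0.66667)
E = 17 (E = -3 + 5*4 = -3 + 20 = 17)
(E + H)**2 = (17 - 2/3)**2 = (49/3)**2 = 2401/9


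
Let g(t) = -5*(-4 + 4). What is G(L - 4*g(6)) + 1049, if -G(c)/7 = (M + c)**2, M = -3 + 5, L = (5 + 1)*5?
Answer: -6119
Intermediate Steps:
g(t) = 0 (g(t) = -5*0 = 0)
L = 30 (L = 6*5 = 30)
M = 2
G(c) = -7*(2 + c)**2
G(L - 4*g(6)) + 1049 = -7*(2 + (30 - 4*0))**2 + 1049 = -7*(2 + (30 + 0))**2 + 1049 = -7*(2 + 30)**2 + 1049 = -7*32**2 + 1049 = -7*1024 + 1049 = -7168 + 1049 = -6119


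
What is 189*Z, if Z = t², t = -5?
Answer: 4725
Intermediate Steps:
Z = 25 (Z = (-5)² = 25)
189*Z = 189*25 = 4725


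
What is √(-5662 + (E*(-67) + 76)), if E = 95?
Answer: I*√11951 ≈ 109.32*I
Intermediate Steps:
√(-5662 + (E*(-67) + 76)) = √(-5662 + (95*(-67) + 76)) = √(-5662 + (-6365 + 76)) = √(-5662 - 6289) = √(-11951) = I*√11951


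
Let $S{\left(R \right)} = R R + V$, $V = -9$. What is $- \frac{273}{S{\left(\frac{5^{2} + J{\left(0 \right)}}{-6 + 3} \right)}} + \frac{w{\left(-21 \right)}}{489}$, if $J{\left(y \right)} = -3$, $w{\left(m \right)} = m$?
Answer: $- \frac{31024}{5053} \approx -6.1397$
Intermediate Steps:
$S{\left(R \right)} = -9 + R^{2}$ ($S{\left(R \right)} = R R - 9 = R^{2} - 9 = -9 + R^{2}$)
$- \frac{273}{S{\left(\frac{5^{2} + J{\left(0 \right)}}{-6 + 3} \right)}} + \frac{w{\left(-21 \right)}}{489} = - \frac{273}{-9 + \left(\frac{5^{2} - 3}{-6 + 3}\right)^{2}} - \frac{21}{489} = - \frac{273}{-9 + \left(\frac{25 - 3}{-3}\right)^{2}} - \frac{7}{163} = - \frac{273}{-9 + \left(22 \left(- \frac{1}{3}\right)\right)^{2}} - \frac{7}{163} = - \frac{273}{-9 + \left(- \frac{22}{3}\right)^{2}} - \frac{7}{163} = - \frac{273}{-9 + \frac{484}{9}} - \frac{7}{163} = - \frac{273}{\frac{403}{9}} - \frac{7}{163} = \left(-273\right) \frac{9}{403} - \frac{7}{163} = - \frac{189}{31} - \frac{7}{163} = - \frac{31024}{5053}$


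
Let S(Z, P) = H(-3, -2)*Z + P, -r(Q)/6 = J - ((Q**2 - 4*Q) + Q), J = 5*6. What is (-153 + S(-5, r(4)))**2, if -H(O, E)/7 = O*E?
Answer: 9801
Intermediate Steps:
J = 30
H(O, E) = -7*E*O (H(O, E) = -7*O*E = -7*E*O)
r(Q) = -180 - 18*Q + 6*Q**2 (r(Q) = -6*(30 - ((Q**2 - 4*Q) + Q)) = -6*(30 - (Q**2 - 3*Q)) = -6*(30 + (-Q**2 + 3*Q)) = -6*(30 - Q**2 + 3*Q) = -180 - 18*Q + 6*Q**2)
S(Z, P) = P - 42*Z (S(Z, P) = (-7*(-2)*(-3))*Z + P = -42*Z + P = P - 42*Z)
(-153 + S(-5, r(4)))**2 = (-153 + ((-180 - 18*4 + 6*4**2) - 42*(-5)))**2 = (-153 + ((-180 - 72 + 6*16) + 210))**2 = (-153 + ((-180 - 72 + 96) + 210))**2 = (-153 + (-156 + 210))**2 = (-153 + 54)**2 = (-99)**2 = 9801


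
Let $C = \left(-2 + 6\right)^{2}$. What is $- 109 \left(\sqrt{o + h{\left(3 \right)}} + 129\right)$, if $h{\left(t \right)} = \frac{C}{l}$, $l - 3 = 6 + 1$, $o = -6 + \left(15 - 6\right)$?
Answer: $-14061 - \frac{109 \sqrt{115}}{5} \approx -14295.0$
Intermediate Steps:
$o = 3$ ($o = -6 + 9 = 3$)
$l = 10$ ($l = 3 + \left(6 + 1\right) = 3 + 7 = 10$)
$C = 16$ ($C = 4^{2} = 16$)
$h{\left(t \right)} = \frac{8}{5}$ ($h{\left(t \right)} = \frac{16}{10} = 16 \cdot \frac{1}{10} = \frac{8}{5}$)
$- 109 \left(\sqrt{o + h{\left(3 \right)}} + 129\right) = - 109 \left(\sqrt{3 + \frac{8}{5}} + 129\right) = - 109 \left(\sqrt{\frac{23}{5}} + 129\right) = - 109 \left(\frac{\sqrt{115}}{5} + 129\right) = - 109 \left(129 + \frac{\sqrt{115}}{5}\right) = -14061 - \frac{109 \sqrt{115}}{5}$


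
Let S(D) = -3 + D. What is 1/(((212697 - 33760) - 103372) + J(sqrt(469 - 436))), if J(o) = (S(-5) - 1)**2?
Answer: 1/75646 ≈ 1.3219e-5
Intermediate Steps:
J(o) = 81 (J(o) = ((-3 - 5) - 1)**2 = (-8 - 1)**2 = (-9)**2 = 81)
1/(((212697 - 33760) - 103372) + J(sqrt(469 - 436))) = 1/(((212697 - 33760) - 103372) + 81) = 1/((178937 - 103372) + 81) = 1/(75565 + 81) = 1/75646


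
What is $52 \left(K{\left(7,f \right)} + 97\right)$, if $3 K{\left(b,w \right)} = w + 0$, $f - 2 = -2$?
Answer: $5044$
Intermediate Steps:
$f = 0$ ($f = 2 - 2 = 0$)
$K{\left(b,w \right)} = \frac{w}{3}$ ($K{\left(b,w \right)} = \frac{w + 0}{3} = \frac{w}{3}$)
$52 \left(K{\left(7,f \right)} + 97\right) = 52 \left(\frac{1}{3} \cdot 0 + 97\right) = 52 \left(0 + 97\right) = 52 \cdot 97 = 5044$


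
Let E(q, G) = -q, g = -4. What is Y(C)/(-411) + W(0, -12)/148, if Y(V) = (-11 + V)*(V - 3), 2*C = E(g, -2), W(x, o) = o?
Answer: -522/5069 ≈ -0.10298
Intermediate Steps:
C = 2 (C = (-1*(-4))/2 = (½)*4 = 2)
Y(V) = (-11 + V)*(-3 + V)
Y(C)/(-411) + W(0, -12)/148 = (33 + 2² - 14*2)/(-411) - 12/148 = (33 + 4 - 28)*(-1/411) - 12*1/148 = 9*(-1/411) - 3/37 = -3/137 - 3/37 = -522/5069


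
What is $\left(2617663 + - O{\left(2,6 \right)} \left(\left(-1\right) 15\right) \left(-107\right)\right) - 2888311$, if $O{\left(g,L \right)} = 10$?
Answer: $-286698$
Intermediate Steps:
$\left(2617663 + - O{\left(2,6 \right)} \left(\left(-1\right) 15\right) \left(-107\right)\right) - 2888311 = \left(2617663 + \left(-1\right) 10 \left(\left(-1\right) 15\right) \left(-107\right)\right) - 2888311 = \left(2617663 + \left(-10\right) \left(-15\right) \left(-107\right)\right) - 2888311 = \left(2617663 + 150 \left(-107\right)\right) - 2888311 = \left(2617663 - 16050\right) - 2888311 = 2601613 - 2888311 = -286698$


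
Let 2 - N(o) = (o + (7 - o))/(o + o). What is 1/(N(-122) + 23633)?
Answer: 244/5766947 ≈ 4.2310e-5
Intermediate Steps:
N(o) = 2 - 7/(2*o) (N(o) = 2 - (o + (7 - o))/(o + o) = 2 - 7/(2*o))
1/(N(-122) + 23633) = 1/((2 - 7/2/(-122)) + 23633) = 1/((2 - 7/2*(-1/122)) + 23633) = 1/((2 + 7/244) + 23633) = 1/(495/244 + 23633) = 1/(5766947/244) = 244/5766947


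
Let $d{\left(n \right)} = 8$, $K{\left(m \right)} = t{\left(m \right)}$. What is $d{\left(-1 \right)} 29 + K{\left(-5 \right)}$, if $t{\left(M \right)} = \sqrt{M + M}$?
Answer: $232 + i \sqrt{10} \approx 232.0 + 3.1623 i$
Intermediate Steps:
$t{\left(M \right)} = \sqrt{2} \sqrt{M}$ ($t{\left(M \right)} = \sqrt{2 M} = \sqrt{2} \sqrt{M}$)
$K{\left(m \right)} = \sqrt{2} \sqrt{m}$
$d{\left(-1 \right)} 29 + K{\left(-5 \right)} = 8 \cdot 29 + \sqrt{2} \sqrt{-5} = 232 + \sqrt{2} i \sqrt{5} = 232 + i \sqrt{10}$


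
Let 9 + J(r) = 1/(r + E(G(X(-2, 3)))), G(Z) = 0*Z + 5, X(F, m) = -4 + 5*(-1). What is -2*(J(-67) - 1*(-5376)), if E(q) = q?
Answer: -332753/31 ≈ -10734.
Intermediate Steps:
X(F, m) = -9 (X(F, m) = -4 - 5 = -9)
G(Z) = 5 (G(Z) = 0 + 5 = 5)
J(r) = -9 + 1/(5 + r) (J(r) = -9 + 1/(r + 5) = -9 + 1/(5 + r))
-2*(J(-67) - 1*(-5376)) = -2*((-44 - 9*(-67))/(5 - 67) - 1*(-5376)) = -2*((-44 + 603)/(-62) + 5376) = -2*(-1/62*559 + 5376) = -2*(-559/62 + 5376) = -2*332753/62 = -332753/31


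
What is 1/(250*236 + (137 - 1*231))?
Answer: 1/58906 ≈ 1.6976e-5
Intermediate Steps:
1/(250*236 + (137 - 1*231)) = 1/(59000 + (137 - 231)) = 1/(59000 - 94) = 1/58906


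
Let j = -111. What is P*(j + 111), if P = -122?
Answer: 0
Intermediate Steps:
P*(j + 111) = -122*(-111 + 111) = -122*0 = 0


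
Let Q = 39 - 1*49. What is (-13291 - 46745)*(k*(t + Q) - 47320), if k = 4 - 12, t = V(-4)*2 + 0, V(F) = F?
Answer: 2832258336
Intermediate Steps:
Q = -10 (Q = 39 - 49 = -10)
t = -8 (t = -4*2 + 0 = -8 + 0 = -8)
k = -8
(-13291 - 46745)*(k*(t + Q) - 47320) = (-13291 - 46745)*(-8*(-8 - 10) - 47320) = -60036*(-8*(-18) - 47320) = -60036*(144 - 47320) = -60036*(-47176) = 2832258336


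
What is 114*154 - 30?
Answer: 17526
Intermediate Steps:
114*154 - 30 = 17556 - 30 = 17526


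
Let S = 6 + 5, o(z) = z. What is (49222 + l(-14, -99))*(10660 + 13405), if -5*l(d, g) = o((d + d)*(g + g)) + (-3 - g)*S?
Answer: 1152761630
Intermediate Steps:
S = 11
l(d, g) = 33/5 + 11*g/5 - 4*d*g/5 (l(d, g) = -((d + d)*(g + g) + (-3 - g)*11)/5 = -((2*d)*(2*g) + (-33 - 11*g))/5 = -(4*d*g + (-33 - 11*g))/5 = -(-33 - 11*g + 4*d*g)/5 = 33/5 + 11*g/5 - 4*d*g/5)
(49222 + l(-14, -99))*(10660 + 13405) = (49222 + (33/5 + (11/5)*(-99) - 4/5*(-14)*(-99)))*(10660 + 13405) = (49222 + (33/5 - 1089/5 - 5544/5))*24065 = (49222 - 1320)*24065 = 47902*24065 = 1152761630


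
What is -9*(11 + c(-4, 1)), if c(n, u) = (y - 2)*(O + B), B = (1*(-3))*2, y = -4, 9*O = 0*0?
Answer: -423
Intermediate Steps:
O = 0 (O = (0*0)/9 = (⅑)*0 = 0)
B = -6 (B = -3*2 = -6)
c(n, u) = 36 (c(n, u) = (-4 - 2)*(0 - 6) = -6*(-6) = 36)
-9*(11 + c(-4, 1)) = -9*(11 + 36) = -9*47 = -423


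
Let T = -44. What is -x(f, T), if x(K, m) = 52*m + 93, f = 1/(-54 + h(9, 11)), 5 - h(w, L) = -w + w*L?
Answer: 2195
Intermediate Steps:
h(w, L) = 5 + w - L*w (h(w, L) = 5 - (-w + w*L) = 5 - (-w + L*w) = 5 + (w - L*w) = 5 + w - L*w)
f = -1/139 (f = 1/(-54 + (5 + 9 - 1*11*9)) = 1/(-54 + (5 + 9 - 99)) = 1/(-54 - 85) = 1/(-139) = -1/139 ≈ -0.0071942)
x(K, m) = 93 + 52*m
-x(f, T) = -(93 + 52*(-44)) = -(93 - 2288) = -1*(-2195) = 2195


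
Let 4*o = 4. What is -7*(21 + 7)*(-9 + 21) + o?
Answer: -2351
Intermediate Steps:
o = 1 (o = (1/4)*4 = 1)
-7*(21 + 7)*(-9 + 21) + o = -7*(21 + 7)*(-9 + 21) + 1 = -196*12 + 1 = -7*336 + 1 = -2352 + 1 = -2351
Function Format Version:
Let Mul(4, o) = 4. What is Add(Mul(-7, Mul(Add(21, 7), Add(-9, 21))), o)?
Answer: -2351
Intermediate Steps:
o = 1 (o = Mul(Rational(1, 4), 4) = 1)
Add(Mul(-7, Mul(Add(21, 7), Add(-9, 21))), o) = Add(Mul(-7, Mul(Add(21, 7), Add(-9, 21))), 1) = Add(Mul(-7, Mul(28, 12)), 1) = Add(Mul(-7, 336), 1) = Add(-2352, 1) = -2351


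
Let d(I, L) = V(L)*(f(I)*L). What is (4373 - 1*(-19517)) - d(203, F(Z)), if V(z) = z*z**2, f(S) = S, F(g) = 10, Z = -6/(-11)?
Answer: -2006110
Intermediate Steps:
Z = 6/11 (Z = -6*(-1/11) = 6/11 ≈ 0.54545)
V(z) = z**3
d(I, L) = I*L**4 (d(I, L) = L**3*(I*L) = I*L**4)
(4373 - 1*(-19517)) - d(203, F(Z)) = (4373 - 1*(-19517)) - 203*10**4 = (4373 + 19517) - 203*10000 = 23890 - 1*2030000 = 23890 - 2030000 = -2006110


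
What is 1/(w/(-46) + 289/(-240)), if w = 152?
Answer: -5520/24887 ≈ -0.22180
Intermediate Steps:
1/(w/(-46) + 289/(-240)) = 1/(152/(-46) + 289/(-240)) = 1/(152*(-1/46) + 289*(-1/240)) = 1/(-76/23 - 289/240) = 1/(-24887/5520) = -5520/24887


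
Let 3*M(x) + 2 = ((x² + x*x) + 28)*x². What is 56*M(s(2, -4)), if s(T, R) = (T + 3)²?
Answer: 44729888/3 ≈ 1.4910e+7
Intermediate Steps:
s(T, R) = (3 + T)²
M(x) = -⅔ + x²*(28 + 2*x²)/3 (M(x) = -⅔ + (((x² + x*x) + 28)*x²)/3 = -⅔ + (((x² + x²) + 28)*x²)/3 = -⅔ + ((2*x² + 28)*x²)/3 = -⅔ + ((28 + 2*x²)*x²)/3 = -⅔ + (x²*(28 + 2*x²))/3 = -⅔ + x²*(28 + 2*x²)/3)
56*M(s(2, -4)) = 56*(-⅔ + 2*((3 + 2)²)⁴/3 + 28*((3 + 2)²)²/3) = 56*(-⅔ + 2*(5²)⁴/3 + 28*(5²)²/3) = 56*(-⅔ + (⅔)*25⁴ + (28/3)*25²) = 56*(-⅔ + (⅔)*390625 + (28/3)*625) = 56*(-⅔ + 781250/3 + 17500/3) = 56*(798748/3) = 44729888/3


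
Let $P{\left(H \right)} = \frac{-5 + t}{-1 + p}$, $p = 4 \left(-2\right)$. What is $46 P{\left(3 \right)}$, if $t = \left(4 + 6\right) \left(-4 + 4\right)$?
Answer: $\frac{230}{9} \approx 25.556$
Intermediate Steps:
$p = -8$
$t = 0$ ($t = 10 \cdot 0 = 0$)
$P{\left(H \right)} = \frac{5}{9}$ ($P{\left(H \right)} = \frac{-5 + 0}{-1 - 8} = - \frac{5}{-9} = \left(-5\right) \left(- \frac{1}{9}\right) = \frac{5}{9}$)
$46 P{\left(3 \right)} = 46 \cdot \frac{5}{9} = \frac{230}{9}$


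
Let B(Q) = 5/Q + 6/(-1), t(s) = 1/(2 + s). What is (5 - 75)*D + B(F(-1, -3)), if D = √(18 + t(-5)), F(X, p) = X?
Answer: -11 - 70*√159/3 ≈ -305.22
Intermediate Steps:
B(Q) = -6 + 5/Q (B(Q) = 5/Q + 6*(-1) = 5/Q - 6 = -6 + 5/Q)
D = √159/3 (D = √(18 + 1/(2 - 5)) = √(18 + 1/(-3)) = √(18 - ⅓) = √(53/3) = √159/3 ≈ 4.2032)
(5 - 75)*D + B(F(-1, -3)) = (5 - 75)*(√159/3) + (-6 + 5/(-1)) = -70*√159/3 + (-6 + 5*(-1)) = -70*√159/3 + (-6 - 5) = -70*√159/3 - 11 = -11 - 70*√159/3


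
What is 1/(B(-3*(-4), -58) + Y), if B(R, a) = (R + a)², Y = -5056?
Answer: -1/2940 ≈ -0.00034014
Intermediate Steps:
1/(B(-3*(-4), -58) + Y) = 1/((-3*(-4) - 58)² - 5056) = 1/((12 - 58)² - 5056) = 1/((-46)² - 5056) = 1/(2116 - 5056) = 1/(-2940) = -1/2940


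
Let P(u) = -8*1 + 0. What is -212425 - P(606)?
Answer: -212417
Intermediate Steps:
P(u) = -8 (P(u) = -8 + 0 = -8)
-212425 - P(606) = -212425 - 1*(-8) = -212425 + 8 = -212417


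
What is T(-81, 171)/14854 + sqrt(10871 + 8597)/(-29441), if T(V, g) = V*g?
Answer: -13851/14854 - 2*sqrt(4867)/29441 ≈ -0.93722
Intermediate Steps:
T(-81, 171)/14854 + sqrt(10871 + 8597)/(-29441) = -81*171/14854 + sqrt(10871 + 8597)/(-29441) = -13851*1/14854 + sqrt(19468)*(-1/29441) = -13851/14854 + (2*sqrt(4867))*(-1/29441) = -13851/14854 - 2*sqrt(4867)/29441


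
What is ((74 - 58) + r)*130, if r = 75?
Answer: 11830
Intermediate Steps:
((74 - 58) + r)*130 = ((74 - 58) + 75)*130 = (16 + 75)*130 = 91*130 = 11830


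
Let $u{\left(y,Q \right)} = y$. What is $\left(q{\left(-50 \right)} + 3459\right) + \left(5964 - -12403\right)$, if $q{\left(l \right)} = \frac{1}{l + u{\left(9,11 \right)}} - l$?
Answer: $\frac{896915}{41} \approx 21876.0$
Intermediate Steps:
$q{\left(l \right)} = \frac{1}{9 + l} - l$ ($q{\left(l \right)} = \frac{1}{l + 9} - l = \frac{1}{9 + l} - l$)
$\left(q{\left(-50 \right)} + 3459\right) + \left(5964 - -12403\right) = \left(\frac{1 - \left(-50\right)^{2} - -450}{9 - 50} + 3459\right) + \left(5964 - -12403\right) = \left(\frac{1 - 2500 + 450}{-41} + 3459\right) + \left(5964 + 12403\right) = \left(- \frac{1 - 2500 + 450}{41} + 3459\right) + 18367 = \left(\left(- \frac{1}{41}\right) \left(-2049\right) + 3459\right) + 18367 = \left(\frac{2049}{41} + 3459\right) + 18367 = \frac{143868}{41} + 18367 = \frac{896915}{41}$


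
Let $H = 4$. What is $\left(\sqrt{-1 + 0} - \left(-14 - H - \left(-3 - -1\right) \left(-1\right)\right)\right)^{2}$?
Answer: $\left(20 + i\right)^{2} \approx 399.0 + 40.0 i$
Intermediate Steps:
$\left(\sqrt{-1 + 0} - \left(-14 - H - \left(-3 - -1\right) \left(-1\right)\right)\right)^{2} = \left(\sqrt{-1 + 0} + \left(\left(\left(-3 - -1\right) \left(-1\right) + 4\right) - -14\right)\right)^{2} = \left(\sqrt{-1} + \left(\left(\left(-3 + 1\right) \left(-1\right) + 4\right) + 14\right)\right)^{2} = \left(i + \left(\left(\left(-2\right) \left(-1\right) + 4\right) + 14\right)\right)^{2} = \left(i + \left(\left(2 + 4\right) + 14\right)\right)^{2} = \left(i + \left(6 + 14\right)\right)^{2} = \left(i + 20\right)^{2} = \left(20 + i\right)^{2}$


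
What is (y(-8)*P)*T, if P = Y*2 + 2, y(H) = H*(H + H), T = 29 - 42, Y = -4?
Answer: 9984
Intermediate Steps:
T = -13
y(H) = 2*H**2 (y(H) = H*(2*H) = 2*H**2)
P = -6 (P = -4*2 + 2 = -8 + 2 = -6)
(y(-8)*P)*T = ((2*(-8)**2)*(-6))*(-13) = ((2*64)*(-6))*(-13) = (128*(-6))*(-13) = -768*(-13) = 9984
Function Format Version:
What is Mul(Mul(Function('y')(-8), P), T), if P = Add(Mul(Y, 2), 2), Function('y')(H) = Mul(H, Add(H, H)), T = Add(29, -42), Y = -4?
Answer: 9984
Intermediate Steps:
T = -13
Function('y')(H) = Mul(2, Pow(H, 2)) (Function('y')(H) = Mul(H, Mul(2, H)) = Mul(2, Pow(H, 2)))
P = -6 (P = Add(Mul(-4, 2), 2) = Add(-8, 2) = -6)
Mul(Mul(Function('y')(-8), P), T) = Mul(Mul(Mul(2, Pow(-8, 2)), -6), -13) = Mul(Mul(Mul(2, 64), -6), -13) = Mul(Mul(128, -6), -13) = Mul(-768, -13) = 9984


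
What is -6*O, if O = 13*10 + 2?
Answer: -792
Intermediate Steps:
O = 132 (O = 130 + 2 = 132)
-6*O = -6*132 = -792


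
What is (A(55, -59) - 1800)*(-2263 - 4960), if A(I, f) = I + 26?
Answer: 12416337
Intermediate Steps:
A(I, f) = 26 + I
(A(55, -59) - 1800)*(-2263 - 4960) = ((26 + 55) - 1800)*(-2263 - 4960) = (81 - 1800)*(-7223) = -1719*(-7223) = 12416337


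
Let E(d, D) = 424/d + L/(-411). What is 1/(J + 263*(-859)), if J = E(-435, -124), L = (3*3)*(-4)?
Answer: -59595/13463576483 ≈ -4.4264e-6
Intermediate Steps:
L = -36 (L = 9*(-4) = -36)
E(d, D) = 12/137 + 424/d (E(d, D) = 424/d - 36/(-411) = 424/d - 36*(-1/411) = 424/d + 12/137 = 12/137 + 424/d)
J = -52868/59595 (J = 12/137 + 424/(-435) = 12/137 + 424*(-1/435) = 12/137 - 424/435 = -52868/59595 ≈ -0.88712)
1/(J + 263*(-859)) = 1/(-52868/59595 + 263*(-859)) = 1/(-52868/59595 - 225917) = 1/(-13463576483/59595) = -59595/13463576483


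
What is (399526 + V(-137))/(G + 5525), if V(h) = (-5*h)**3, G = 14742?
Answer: 321818651/20267 ≈ 15879.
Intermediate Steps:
V(h) = -125*h**3
(399526 + V(-137))/(G + 5525) = (399526 - 125*(-137)**3)/(14742 + 5525) = (399526 - 125*(-2571353))/20267 = (399526 + 321419125)*(1/20267) = 321818651*(1/20267) = 321818651/20267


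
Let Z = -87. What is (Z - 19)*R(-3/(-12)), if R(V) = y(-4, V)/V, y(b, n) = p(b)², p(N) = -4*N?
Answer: -108544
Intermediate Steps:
y(b, n) = 16*b² (y(b, n) = (-4*b)² = 16*b²)
R(V) = 256/V (R(V) = (16*(-4)²)/V = (16*16)/V = 256/V)
(Z - 19)*R(-3/(-12)) = (-87 - 19)*(256/((-3/(-12)))) = -27136/((-3*(-1/12))) = -27136/¼ = -27136*4 = -106*1024 = -108544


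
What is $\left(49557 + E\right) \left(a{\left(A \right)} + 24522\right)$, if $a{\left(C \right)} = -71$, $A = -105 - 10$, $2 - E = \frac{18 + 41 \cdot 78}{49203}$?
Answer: $\frac{2839166591891}{2343} \approx 1.2118 \cdot 10^{9}$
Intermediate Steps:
$E = \frac{31730}{16401}$ ($E = 2 - \frac{18 + 41 \cdot 78}{49203} = 2 - \left(18 + 3198\right) \frac{1}{49203} = 2 - 3216 \cdot \frac{1}{49203} = 2 - \frac{1072}{16401} = \frac{31730}{16401} \approx 1.9346$)
$A = -115$
$\left(49557 + E\right) \left(a{\left(A \right)} + 24522\right) = \left(49557 + \frac{31730}{16401}\right) \left(-71 + 24522\right) = \frac{812816087}{16401} \cdot 24451 = \frac{2839166591891}{2343}$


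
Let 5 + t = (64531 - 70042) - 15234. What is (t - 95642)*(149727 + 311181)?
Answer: -53646003936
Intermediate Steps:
t = -20750 (t = -5 + ((64531 - 70042) - 15234) = -5 + (-5511 - 15234) = -5 - 20745 = -20750)
(t - 95642)*(149727 + 311181) = (-20750 - 95642)*(149727 + 311181) = -116392*460908 = -53646003936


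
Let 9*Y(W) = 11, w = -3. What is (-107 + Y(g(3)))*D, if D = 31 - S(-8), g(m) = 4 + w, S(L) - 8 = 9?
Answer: -13328/9 ≈ -1480.9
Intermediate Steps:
S(L) = 17 (S(L) = 8 + 9 = 17)
g(m) = 1 (g(m) = 4 - 3 = 1)
Y(W) = 11/9 (Y(W) = (1/9)*11 = 11/9)
D = 14 (D = 31 - 1*17 = 31 - 17 = 14)
(-107 + Y(g(3)))*D = (-107 + 11/9)*14 = -952/9*14 = -13328/9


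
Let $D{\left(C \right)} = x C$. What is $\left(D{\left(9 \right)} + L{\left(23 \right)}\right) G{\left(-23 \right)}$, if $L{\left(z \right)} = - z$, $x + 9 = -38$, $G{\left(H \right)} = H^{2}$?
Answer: $-235934$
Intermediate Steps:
$x = -47$ ($x = -9 - 38 = -47$)
$D{\left(C \right)} = - 47 C$
$\left(D{\left(9 \right)} + L{\left(23 \right)}\right) G{\left(-23 \right)} = \left(\left(-47\right) 9 - 23\right) \left(-23\right)^{2} = \left(-423 - 23\right) 529 = \left(-446\right) 529 = -235934$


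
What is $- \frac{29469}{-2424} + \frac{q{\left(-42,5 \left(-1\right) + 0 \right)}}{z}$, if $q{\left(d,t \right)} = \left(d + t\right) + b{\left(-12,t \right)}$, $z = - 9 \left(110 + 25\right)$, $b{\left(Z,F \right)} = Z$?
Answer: $\frac{11982617}{981720} \approx 12.206$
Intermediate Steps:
$z = -1215$ ($z = \left(-9\right) 135 = -1215$)
$q{\left(d,t \right)} = -12 + d + t$ ($q{\left(d,t \right)} = \left(d + t\right) - 12 = -12 + d + t$)
$- \frac{29469}{-2424} + \frac{q{\left(-42,5 \left(-1\right) + 0 \right)}}{z} = - \frac{29469}{-2424} + \frac{-12 - 42 + \left(5 \left(-1\right) + 0\right)}{-1215} = \left(-29469\right) \left(- \frac{1}{2424}\right) + \left(-12 - 42 + \left(-5 + 0\right)\right) \left(- \frac{1}{1215}\right) = \frac{9823}{808} + \left(-12 - 42 - 5\right) \left(- \frac{1}{1215}\right) = \frac{9823}{808} - - \frac{59}{1215} = \frac{9823}{808} + \frac{59}{1215} = \frac{11982617}{981720}$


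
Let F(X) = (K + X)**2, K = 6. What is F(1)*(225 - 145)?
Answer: 3920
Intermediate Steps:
F(X) = (6 + X)**2
F(1)*(225 - 145) = (6 + 1)**2*(225 - 145) = 7**2*80 = 49*80 = 3920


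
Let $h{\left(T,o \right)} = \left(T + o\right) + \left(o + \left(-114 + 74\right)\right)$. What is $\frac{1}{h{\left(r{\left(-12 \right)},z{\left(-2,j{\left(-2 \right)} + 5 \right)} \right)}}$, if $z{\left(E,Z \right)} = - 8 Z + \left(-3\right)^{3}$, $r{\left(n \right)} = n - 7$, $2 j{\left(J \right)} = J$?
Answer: $- \frac{1}{177} \approx -0.0056497$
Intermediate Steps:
$j{\left(J \right)} = \frac{J}{2}$
$r{\left(n \right)} = -7 + n$ ($r{\left(n \right)} = n - 7 = -7 + n$)
$z{\left(E,Z \right)} = -27 - 8 Z$ ($z{\left(E,Z \right)} = - 8 Z - 27 = -27 - 8 Z$)
$h{\left(T,o \right)} = -40 + T + 2 o$ ($h{\left(T,o \right)} = \left(T + o\right) + \left(o - 40\right) = \left(T + o\right) + \left(-40 + o\right) = -40 + T + 2 o$)
$\frac{1}{h{\left(r{\left(-12 \right)},z{\left(-2,j{\left(-2 \right)} + 5 \right)} \right)}} = \frac{1}{-40 - 19 + 2 \left(-27 - 8 \left(\frac{1}{2} \left(-2\right) + 5\right)\right)} = \frac{1}{-40 - 19 + 2 \left(-27 - 8 \left(-1 + 5\right)\right)} = \frac{1}{-40 - 19 + 2 \left(-27 - 32\right)} = \frac{1}{-40 - 19 + 2 \left(-59\right)} = \frac{1}{-40 - 19 - 118} = \frac{1}{-177} = - \frac{1}{177}$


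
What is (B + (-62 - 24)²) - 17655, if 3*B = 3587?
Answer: -27190/3 ≈ -9063.3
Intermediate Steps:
B = 3587/3 (B = (⅓)*3587 = 3587/3 ≈ 1195.7)
(B + (-62 - 24)²) - 17655 = (3587/3 + (-62 - 24)²) - 17655 = (3587/3 + (-86)²) - 17655 = (3587/3 + 7396) - 17655 = 25775/3 - 17655 = -27190/3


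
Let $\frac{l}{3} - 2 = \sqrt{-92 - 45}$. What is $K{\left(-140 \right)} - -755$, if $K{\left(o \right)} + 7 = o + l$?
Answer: $614 + 3 i \sqrt{137} \approx 614.0 + 35.114 i$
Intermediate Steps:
$l = 6 + 3 i \sqrt{137}$ ($l = 6 + 3 \sqrt{-92 - 45} = 6 + 3 \sqrt{-137} = 6 + 3 i \sqrt{137} \approx 6.0 + 35.114 i$)
$K{\left(o \right)} = -1 + o + 3 i \sqrt{137}$ ($K{\left(o \right)} = -7 + \left(o + \left(6 + 3 i \sqrt{137}\right)\right) = -7 + \left(6 + o + 3 i \sqrt{137}\right) = -1 + o + 3 i \sqrt{137}$)
$K{\left(-140 \right)} - -755 = \left(-1 - 140 + 3 i \sqrt{137}\right) - -755 = \left(-141 + 3 i \sqrt{137}\right) + 755 = 614 + 3 i \sqrt{137}$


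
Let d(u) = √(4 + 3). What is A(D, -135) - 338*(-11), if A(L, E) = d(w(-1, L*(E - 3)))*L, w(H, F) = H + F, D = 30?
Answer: 3718 + 30*√7 ≈ 3797.4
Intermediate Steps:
w(H, F) = F + H
d(u) = √7
A(L, E) = L*√7 (A(L, E) = √7*L = L*√7)
A(D, -135) - 338*(-11) = 30*√7 - 338*(-11) = 30*√7 - 13*(-286) = 30*√7 + 3718 = 3718 + 30*√7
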